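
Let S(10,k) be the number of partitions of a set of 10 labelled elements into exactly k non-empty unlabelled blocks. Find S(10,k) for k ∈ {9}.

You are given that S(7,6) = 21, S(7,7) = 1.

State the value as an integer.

45

[8] T[8,7]:7*1+21=28 · T[8,8]:8*0+1=1
[9] T[9,8]:8*1+28=36 · T[9,9]:9*0+1=1
[10] T[10,9]:9*1+36=45
Read S(10,9) = 45.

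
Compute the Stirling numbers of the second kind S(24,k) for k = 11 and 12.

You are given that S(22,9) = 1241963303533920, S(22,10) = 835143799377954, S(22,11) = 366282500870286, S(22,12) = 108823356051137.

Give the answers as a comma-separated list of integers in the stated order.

[23] T[23,10]:10*835143799377954+1241963303533920=9593401297313460 · T[23,11]:11*366282500870286+835143799377954=4864251308951100 · T[23,12]:12*108823356051137+366282500870286=1672162773483930
[24] T[24,11]:11*4864251308951100+9593401297313460=63100165695775560 · T[24,12]:12*1672162773483930+4864251308951100=24930204590758260
Read S(24,11) = 63100165695775560, S(24,12) = 24930204590758260.

63100165695775560, 24930204590758260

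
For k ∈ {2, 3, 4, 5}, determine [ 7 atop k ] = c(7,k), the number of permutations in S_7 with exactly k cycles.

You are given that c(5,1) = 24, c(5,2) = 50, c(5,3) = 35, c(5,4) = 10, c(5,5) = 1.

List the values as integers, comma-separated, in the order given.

1764, 1624, 735, 175

i=6: T(6,1)=0+5·24=120 | T(6,2)=24+5·50=274 | T(6,3)=50+5·35=225 | T(6,4)=35+5·10=85 | T(6,5)=10+5·1=15
i=7: T(7,2)=120+6·274=1764 | T(7,3)=274+6·225=1624 | T(7,4)=225+6·85=735 | T(7,5)=85+6·15=175
Read c(7,2) = 1764, c(7,3) = 1624, c(7,4) = 735, c(7,5) = 175.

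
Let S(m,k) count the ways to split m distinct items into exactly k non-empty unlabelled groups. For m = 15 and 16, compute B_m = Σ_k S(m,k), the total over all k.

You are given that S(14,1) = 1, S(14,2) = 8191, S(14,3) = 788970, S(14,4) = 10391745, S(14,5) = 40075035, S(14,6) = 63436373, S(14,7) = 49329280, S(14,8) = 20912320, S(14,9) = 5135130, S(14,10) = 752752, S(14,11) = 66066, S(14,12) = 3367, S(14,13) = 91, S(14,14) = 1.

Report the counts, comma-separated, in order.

r15: T_15,1=1×1+0=1; T_15,2=2×8191+1=16383; T_15,3=3×788970+8191=2375101; T_15,4=4×10391745+788970=42355950; T_15,5=5×40075035+10391745=210766920; T_15,6=6×63436373+40075035=420693273; T_15,7=7×49329280+63436373=408741333; T_15,8=8×20912320+49329280=216627840; T_15,9=9×5135130+20912320=67128490; T_15,10=10×752752+5135130=12662650; T_15,11=11×66066+752752=1479478; T_15,12=12×3367+66066=106470; T_15,13=13×91+3367=4550; T_15,14=14×1+91=105; T_15,15=15×0+1=1
r16: T_16,1=1×1+0=1; T_16,2=2×16383+1=32767; T_16,3=3×2375101+16383=7141686; T_16,4=4×42355950+2375101=171798901; T_16,5=5×210766920+42355950=1096190550; T_16,6=6×420693273+210766920=2734926558; T_16,7=7×408741333+420693273=3281882604; T_16,8=8×216627840+408741333=2141764053; T_16,9=9×67128490+216627840=820784250; T_16,10=10×12662650+67128490=193754990; T_16,11=11×1479478+12662650=28936908; T_16,12=12×106470+1479478=2757118; T_16,13=13×4550+106470=165620; T_16,14=14×105+4550=6020; T_16,15=15×1+105=120; T_16,16=16×0+1=1
B_15 = ΣS(15,k) = 1+16383+2375101+42355950+210766920+420693273+408741333+216627840+67128490+12662650+1479478+106470+4550+105+1 = 1382958545
B_16 = ΣS(16,k) = 1+32767+7141686+171798901+1096190550+2734926558+3281882604+2141764053+820784250+193754990+28936908+2757118+165620+6020+120+1 = 10480142147

1382958545, 10480142147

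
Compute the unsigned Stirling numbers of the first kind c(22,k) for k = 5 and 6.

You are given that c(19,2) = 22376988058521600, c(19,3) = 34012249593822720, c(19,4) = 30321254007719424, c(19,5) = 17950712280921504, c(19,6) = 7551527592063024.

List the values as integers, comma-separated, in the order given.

181664979520697076096, 83637381699544802976

row 20: T[20][3]=19·34012249593822720+22376988058521600=668609730341153280  T[20][4]=19·30321254007719424+34012249593822720=610116075740491776  T[20][5]=19·17950712280921504+30321254007719424=371384787345228000  T[20][6]=19·7551527592063024+17950712280921504=161429736530118960
row 21: T[21][4]=20·610116075740491776+668609730341153280=12870931245150988800  T[21][5]=20·371384787345228000+610116075740491776=8037811822645051776  T[21][6]=20·161429736530118960+371384787345228000=3599979517947607200
row 22: T[22][5]=21·8037811822645051776+12870931245150988800=181664979520697076096  T[22][6]=21·3599979517947607200+8037811822645051776=83637381699544802976
Read c(22,5) = 181664979520697076096, c(22,6) = 83637381699544802976.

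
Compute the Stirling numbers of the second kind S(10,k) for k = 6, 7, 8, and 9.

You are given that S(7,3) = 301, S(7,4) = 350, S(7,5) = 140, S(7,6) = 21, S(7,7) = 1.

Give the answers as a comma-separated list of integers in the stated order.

[8] T[8,4]:4*350+301=1701 · T[8,5]:5*140+350=1050 · T[8,6]:6*21+140=266 · T[8,7]:7*1+21=28 · T[8,8]:8*0+1=1
[9] T[9,5]:5*1050+1701=6951 · T[9,6]:6*266+1050=2646 · T[9,7]:7*28+266=462 · T[9,8]:8*1+28=36 · T[9,9]:9*0+1=1
[10] T[10,6]:6*2646+6951=22827 · T[10,7]:7*462+2646=5880 · T[10,8]:8*36+462=750 · T[10,9]:9*1+36=45
Read S(10,6) = 22827, S(10,7) = 5880, S(10,8) = 750, S(10,9) = 45.

22827, 5880, 750, 45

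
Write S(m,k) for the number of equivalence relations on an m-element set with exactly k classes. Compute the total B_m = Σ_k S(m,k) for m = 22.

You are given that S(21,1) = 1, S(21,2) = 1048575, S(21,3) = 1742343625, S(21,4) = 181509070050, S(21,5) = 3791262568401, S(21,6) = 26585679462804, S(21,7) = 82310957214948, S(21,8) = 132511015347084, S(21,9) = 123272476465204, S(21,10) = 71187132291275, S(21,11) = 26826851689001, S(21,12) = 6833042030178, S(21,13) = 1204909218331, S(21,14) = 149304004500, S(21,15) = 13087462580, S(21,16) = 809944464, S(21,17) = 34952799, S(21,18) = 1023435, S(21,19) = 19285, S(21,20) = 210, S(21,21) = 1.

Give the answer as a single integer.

4506715738447323

[22] T[22,1]:1*1+0=1 · T[22,2]:2*1048575+1=2097151 · T[22,3]:3*1742343625+1048575=5228079450 · T[22,4]:4*181509070050+1742343625=727778623825 · T[22,5]:5*3791262568401+181509070050=19137821912055 · T[22,6]:6*26585679462804+3791262568401=163305339345225 · T[22,7]:7*82310957214948+26585679462804=602762379967440 · T[22,8]:8*132511015347084+82310957214948=1142399079991620 · T[22,9]:9*123272476465204+132511015347084=1241963303533920 · T[22,10]:10*71187132291275+123272476465204=835143799377954 · T[22,11]:11*26826851689001+71187132291275=366282500870286 · T[22,12]:12*6833042030178+26826851689001=108823356051137 · T[22,13]:13*1204909218331+6833042030178=22496861868481 · T[22,14]:14*149304004500+1204909218331=3295165281331 · T[22,15]:15*13087462580+149304004500=345615943200 · T[22,16]:16*809944464+13087462580=26046574004 · T[22,17]:17*34952799+809944464=1404142047 · T[22,18]:18*1023435+34952799=53374629 · T[22,19]:19*19285+1023435=1389850 · T[22,20]:20*210+19285=23485 · T[22,21]:21*1+210=231 · T[22,22]:22*0+1=1
B_22 = ΣS(22,k) = 1+2097151+5228079450+727778623825+19137821912055+163305339345225+602762379967440+1142399079991620+1241963303533920+835143799377954+366282500870286+108823356051137+22496861868481+3295165281331+345615943200+26046574004+1404142047+53374629+1389850+23485+231+1 = 4506715738447323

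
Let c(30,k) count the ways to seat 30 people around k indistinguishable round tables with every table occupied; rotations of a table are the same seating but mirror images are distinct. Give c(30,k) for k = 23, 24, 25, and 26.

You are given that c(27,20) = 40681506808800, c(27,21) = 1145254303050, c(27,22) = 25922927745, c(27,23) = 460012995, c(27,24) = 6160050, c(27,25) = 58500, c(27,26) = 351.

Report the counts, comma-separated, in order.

207912996295875, 4539323721075, 80328850875, 1122686019

i=28: T(28,21)=40681506808800+27·1145254303050=71603372991150 | T(28,22)=1145254303050+27·25922927745=1845173352165 | T(28,23)=25922927745+27·460012995=38343278610 | T(28,24)=460012995+27·6160050=626334345 | T(28,25)=6160050+27·58500=7739550 | T(28,26)=58500+27·351=67977
i=29: T(29,22)=71603372991150+28·1845173352165=123268226851770 | T(29,23)=1845173352165+28·38343278610=2918785153245 | T(29,24)=38343278610+28·626334345=55880640270 | T(29,25)=626334345+28·7739550=843041745 | T(29,26)=7739550+28·67977=9642906
i=30: T(30,23)=123268226851770+29·2918785153245=207912996295875 | T(30,24)=2918785153245+29·55880640270=4539323721075 | T(30,25)=55880640270+29·843041745=80328850875 | T(30,26)=843041745+29·9642906=1122686019
Read c(30,23) = 207912996295875, c(30,24) = 4539323721075, c(30,25) = 80328850875, c(30,26) = 1122686019.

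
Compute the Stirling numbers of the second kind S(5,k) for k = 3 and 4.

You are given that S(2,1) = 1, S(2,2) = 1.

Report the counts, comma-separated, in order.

25, 10

i=3: T(3,1)=0+1·1=1 | T(3,2)=1+2·1=3 | T(3,3)=1+3·0=1
i=4: T(4,2)=1+2·3=7 | T(4,3)=3+3·1=6 | T(4,4)=1+4·0=1
i=5: T(5,3)=7+3·6=25 | T(5,4)=6+4·1=10
Read S(5,3) = 25, S(5,4) = 10.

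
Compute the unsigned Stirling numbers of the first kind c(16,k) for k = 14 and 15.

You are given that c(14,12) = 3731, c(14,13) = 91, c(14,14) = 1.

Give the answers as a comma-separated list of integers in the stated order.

@15  (15,13):91·14+3731→5005, (15,14):1·14+91→105, (15,15):0·14+1→1
@16  (16,14):105·15+5005→6580, (16,15):1·15+105→120
Read c(16,14) = 6580, c(16,15) = 120.

6580, 120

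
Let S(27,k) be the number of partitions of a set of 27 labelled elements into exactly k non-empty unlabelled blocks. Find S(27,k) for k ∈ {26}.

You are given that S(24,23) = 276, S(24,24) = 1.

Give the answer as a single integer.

351

[25] T[25,24]:24*1+276=300 · T[25,25]:25*0+1=1
[26] T[26,25]:25*1+300=325 · T[26,26]:26*0+1=1
[27] T[27,26]:26*1+325=351
Read S(27,26) = 351.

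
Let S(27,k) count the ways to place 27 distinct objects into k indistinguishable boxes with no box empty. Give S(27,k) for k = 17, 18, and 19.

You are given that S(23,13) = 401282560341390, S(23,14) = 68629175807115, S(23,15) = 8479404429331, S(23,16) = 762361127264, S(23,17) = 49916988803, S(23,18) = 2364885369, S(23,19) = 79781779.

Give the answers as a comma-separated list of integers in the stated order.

35569317763922670, 3270191625210510, 229268487458010

[24] T[24,14]:14*68629175807115+401282560341390=1362091021641000 · T[24,15]:15*8479404429331+68629175807115=195820242247080 · T[24,16]:16*762361127264+8479404429331=20677182465555 · T[24,17]:17*49916988803+762361127264=1610949936915 · T[24,18]:18*2364885369+49916988803=92484925445 · T[24,19]:19*79781779+2364885369=3880739170
[25] T[25,15]:15*195820242247080+1362091021641000=4299394655347200 · T[25,16]:16*20677182465555+195820242247080=526655161695960 · T[25,17]:17*1610949936915+20677182465555=48063331393110 · T[25,18]:18*92484925445+1610949936915=3275678594925 · T[25,19]:19*3880739170+92484925445=166218969675
[26] T[26,16]:16*526655161695960+4299394655347200=12725877242482560 · T[26,17]:17*48063331393110+526655161695960=1343731795378830 · T[26,18]:18*3275678594925+48063331393110=107025546101760 · T[26,19]:19*166218969675+3275678594925=6433839018750
[27] T[27,17]:17*1343731795378830+12725877242482560=35569317763922670 · T[27,18]:18*107025546101760+1343731795378830=3270191625210510 · T[27,19]:19*6433839018750+107025546101760=229268487458010
Read S(27,17) = 35569317763922670, S(27,18) = 3270191625210510, S(27,19) = 229268487458010.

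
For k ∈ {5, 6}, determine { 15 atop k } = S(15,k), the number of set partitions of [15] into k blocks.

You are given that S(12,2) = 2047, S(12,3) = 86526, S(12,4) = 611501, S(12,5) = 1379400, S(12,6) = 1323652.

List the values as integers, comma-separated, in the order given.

@13  (13,3):86526·3+2047→261625, (13,4):611501·4+86526→2532530, (13,5):1379400·5+611501→7508501, (13,6):1323652·6+1379400→9321312
@14  (14,4):2532530·4+261625→10391745, (14,5):7508501·5+2532530→40075035, (14,6):9321312·6+7508501→63436373
@15  (15,5):40075035·5+10391745→210766920, (15,6):63436373·6+40075035→420693273
Read S(15,5) = 210766920, S(15,6) = 420693273.

210766920, 420693273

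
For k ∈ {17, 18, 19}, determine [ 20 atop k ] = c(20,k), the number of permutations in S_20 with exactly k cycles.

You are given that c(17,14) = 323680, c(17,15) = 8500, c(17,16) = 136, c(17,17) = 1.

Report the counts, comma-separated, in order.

r18: T_18,15=17×8500+323680=468180; T_18,16=17×136+8500=10812; T_18,17=17×1+136=153; T_18,18=17×0+1=1
r19: T_19,16=18×10812+468180=662796; T_19,17=18×153+10812=13566; T_19,18=18×1+153=171; T_19,19=18×0+1=1
r20: T_20,17=19×13566+662796=920550; T_20,18=19×171+13566=16815; T_20,19=19×1+171=190
Read c(20,17) = 920550, c(20,18) = 16815, c(20,19) = 190.

920550, 16815, 190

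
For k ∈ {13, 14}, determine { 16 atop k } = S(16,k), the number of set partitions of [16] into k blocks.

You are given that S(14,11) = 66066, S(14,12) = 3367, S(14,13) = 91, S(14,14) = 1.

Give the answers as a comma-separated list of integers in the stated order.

r15: T_15,12=12×3367+66066=106470; T_15,13=13×91+3367=4550; T_15,14=14×1+91=105
r16: T_16,13=13×4550+106470=165620; T_16,14=14×105+4550=6020
Read S(16,13) = 165620, S(16,14) = 6020.

165620, 6020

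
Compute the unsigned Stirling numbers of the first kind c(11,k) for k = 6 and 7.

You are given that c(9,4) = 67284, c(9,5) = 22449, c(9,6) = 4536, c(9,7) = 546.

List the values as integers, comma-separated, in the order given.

902055, 157773

i=10: T(10,5)=67284+9·22449=269325 | T(10,6)=22449+9·4536=63273 | T(10,7)=4536+9·546=9450
i=11: T(11,6)=269325+10·63273=902055 | T(11,7)=63273+10·9450=157773
Read c(11,6) = 902055, c(11,7) = 157773.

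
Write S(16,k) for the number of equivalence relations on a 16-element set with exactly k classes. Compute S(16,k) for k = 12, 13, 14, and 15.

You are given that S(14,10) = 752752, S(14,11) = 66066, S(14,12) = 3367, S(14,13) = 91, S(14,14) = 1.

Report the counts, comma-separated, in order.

@15  (15,11):66066·11+752752→1479478, (15,12):3367·12+66066→106470, (15,13):91·13+3367→4550, (15,14):1·14+91→105, (15,15):0·15+1→1
@16  (16,12):106470·12+1479478→2757118, (16,13):4550·13+106470→165620, (16,14):105·14+4550→6020, (16,15):1·15+105→120
Read S(16,12) = 2757118, S(16,13) = 165620, S(16,14) = 6020, S(16,15) = 120.

2757118, 165620, 6020, 120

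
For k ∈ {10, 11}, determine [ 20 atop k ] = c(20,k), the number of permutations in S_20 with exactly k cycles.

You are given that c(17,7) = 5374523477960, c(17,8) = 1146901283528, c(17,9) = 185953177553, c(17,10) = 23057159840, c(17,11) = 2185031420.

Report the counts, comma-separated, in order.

row 18: T[18][8]=17·1146901283528+5374523477960=24871845297936  T[18][9]=17·185953177553+1146901283528=4308105301929  T[18][10]=17·23057159840+185953177553=577924894833  T[18][11]=17·2185031420+23057159840=60202693980
row 19: T[19][9]=18·4308105301929+24871845297936=102417740732658  T[19][10]=18·577924894833+4308105301929=14710753408923  T[19][11]=18·60202693980+577924894833=1661573386473
row 20: T[20][10]=19·14710753408923+102417740732658=381922055502195  T[20][11]=19·1661573386473+14710753408923=46280647751910
Read c(20,10) = 381922055502195, c(20,11) = 46280647751910.

381922055502195, 46280647751910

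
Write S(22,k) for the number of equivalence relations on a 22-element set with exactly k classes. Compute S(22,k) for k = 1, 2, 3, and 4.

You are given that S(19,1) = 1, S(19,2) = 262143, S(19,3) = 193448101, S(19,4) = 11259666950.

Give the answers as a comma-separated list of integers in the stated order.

1, 2097151, 5228079450, 727778623825

[20] T[20,1]:1*1+0=1 · T[20,2]:2*262143+1=524287 · T[20,3]:3*193448101+262143=580606446 · T[20,4]:4*11259666950+193448101=45232115901
[21] T[21,1]:1*1+0=1 · T[21,2]:2*524287+1=1048575 · T[21,3]:3*580606446+524287=1742343625 · T[21,4]:4*45232115901+580606446=181509070050
[22] T[22,1]:1*1+0=1 · T[22,2]:2*1048575+1=2097151 · T[22,3]:3*1742343625+1048575=5228079450 · T[22,4]:4*181509070050+1742343625=727778623825
Read S(22,1) = 1, S(22,2) = 2097151, S(22,3) = 5228079450, S(22,4) = 727778623825.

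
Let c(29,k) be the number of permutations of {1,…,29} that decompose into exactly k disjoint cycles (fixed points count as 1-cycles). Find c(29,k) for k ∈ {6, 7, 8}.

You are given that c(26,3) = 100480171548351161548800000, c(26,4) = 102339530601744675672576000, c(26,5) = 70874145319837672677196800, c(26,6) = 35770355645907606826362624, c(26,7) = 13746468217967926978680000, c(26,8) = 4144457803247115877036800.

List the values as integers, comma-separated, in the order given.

866422974395414742142363398144, 354237722035840197377888292864, 114481515057741551880042390144

[27] T[27,4]:26*102339530601744675672576000+100480171548351161548800000=2761307967193712729035776000 · T[27,5]:26*70874145319837672677196800+102339530601744675672576000=1945067308917524165279692800 · T[27,6]:26*35770355645907606826362624+70874145319837672677196800=1000903392113435450162625024 · T[27,7]:26*13746468217967926978680000+35770355645907606826362624=393178529313073708272042624 · T[27,8]:26*4144457803247115877036800+13746468217967926978680000=121502371102392939781636800
[28] T[28,5]:27*1945067308917524165279692800+2761307967193712729035776000=55278125307966865191587481600 · T[28,6]:27*1000903392113435450162625024+1945067308917524165279692800=28969458895980281319670568448 · T[28,7]:27*393178529313073708272042624+1000903392113435450162625024=11616723683566425573507775872 · T[28,8]:27*121502371102392939781636800+393178529313073708272042624=3673742549077683082376236224
[29] T[29,6]:28*28969458895980281319670568448+55278125307966865191587481600=866422974395414742142363398144 · T[29,7]:28*11616723683566425573507775872+28969458895980281319670568448=354237722035840197377888292864 · T[29,8]:28*3673742549077683082376236224+11616723683566425573507775872=114481515057741551880042390144
Read c(29,6) = 866422974395414742142363398144, c(29,7) = 354237722035840197377888292864, c(29,8) = 114481515057741551880042390144.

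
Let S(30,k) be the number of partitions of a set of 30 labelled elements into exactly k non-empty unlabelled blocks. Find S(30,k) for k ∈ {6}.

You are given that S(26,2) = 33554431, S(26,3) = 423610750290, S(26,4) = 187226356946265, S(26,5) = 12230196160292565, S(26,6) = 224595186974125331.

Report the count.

i=27: T(27,3)=33554431+3·423610750290=1270865805301 | T(27,4)=423610750290+4·187226356946265=749329038535350 | T(27,5)=187226356946265+5·12230196160292565=61338207158409090 | T(27,6)=12230196160292565+6·224595186974125331=1359801318005044551
i=28: T(28,4)=1270865805301+4·749329038535350=2998587019946701 | T(28,5)=749329038535350+5·61338207158409090=307440364830580800 | T(28,6)=61338207158409090+6·1359801318005044551=8220146115188676396
i=29: T(29,5)=2998587019946701+5·307440364830580800=1540200411172850701 | T(29,6)=307440364830580800+6·8220146115188676396=49628317055962639176
i=30: T(30,6)=1540200411172850701+6·49628317055962639176=299310102746948685757
Read S(30,6) = 299310102746948685757.

299310102746948685757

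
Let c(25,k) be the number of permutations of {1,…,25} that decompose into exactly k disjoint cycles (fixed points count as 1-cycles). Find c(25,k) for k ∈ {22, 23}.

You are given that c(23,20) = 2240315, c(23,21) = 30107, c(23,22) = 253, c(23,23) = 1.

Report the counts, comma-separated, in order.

3795000, 42550

r24: T_24,21=23×30107+2240315=2932776; T_24,22=23×253+30107=35926; T_24,23=23×1+253=276
r25: T_25,22=24×35926+2932776=3795000; T_25,23=24×276+35926=42550
Read c(25,22) = 3795000, c(25,23) = 42550.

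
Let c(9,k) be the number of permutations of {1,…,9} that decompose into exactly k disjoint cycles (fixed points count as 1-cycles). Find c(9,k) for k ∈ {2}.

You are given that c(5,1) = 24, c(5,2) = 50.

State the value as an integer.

r6: T_6,1=5×24+0=120; T_6,2=5×50+24=274
r7: T_7,1=6×120+0=720; T_7,2=6×274+120=1764
r8: T_8,1=7×720+0=5040; T_8,2=7×1764+720=13068
r9: T_9,2=8×13068+5040=109584
Read c(9,2) = 109584.

109584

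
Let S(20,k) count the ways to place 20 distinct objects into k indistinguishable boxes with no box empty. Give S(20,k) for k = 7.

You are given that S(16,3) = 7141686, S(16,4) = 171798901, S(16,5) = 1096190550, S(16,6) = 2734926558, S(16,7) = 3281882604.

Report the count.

r17: T_17,4=4×171798901+7141686=694337290; T_17,5=5×1096190550+171798901=5652751651; T_17,6=6×2734926558+1096190550=17505749898; T_17,7=7×3281882604+2734926558=25708104786
r18: T_18,5=5×5652751651+694337290=28958095545; T_18,6=6×17505749898+5652751651=110687251039; T_18,7=7×25708104786+17505749898=197462483400
r19: T_19,6=6×110687251039+28958095545=693081601779; T_19,7=7×197462483400+110687251039=1492924634839
r20: T_20,7=7×1492924634839+693081601779=11143554045652
Read S(20,7) = 11143554045652.

11143554045652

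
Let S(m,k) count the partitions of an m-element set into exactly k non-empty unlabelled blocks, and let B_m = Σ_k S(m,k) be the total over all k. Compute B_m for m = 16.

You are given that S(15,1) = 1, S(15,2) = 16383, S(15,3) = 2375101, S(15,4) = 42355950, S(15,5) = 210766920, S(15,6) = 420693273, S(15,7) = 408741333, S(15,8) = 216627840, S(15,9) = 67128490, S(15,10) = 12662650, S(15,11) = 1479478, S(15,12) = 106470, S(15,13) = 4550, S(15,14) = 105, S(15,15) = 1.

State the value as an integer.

[16] T[16,1]:1*1+0=1 · T[16,2]:2*16383+1=32767 · T[16,3]:3*2375101+16383=7141686 · T[16,4]:4*42355950+2375101=171798901 · T[16,5]:5*210766920+42355950=1096190550 · T[16,6]:6*420693273+210766920=2734926558 · T[16,7]:7*408741333+420693273=3281882604 · T[16,8]:8*216627840+408741333=2141764053 · T[16,9]:9*67128490+216627840=820784250 · T[16,10]:10*12662650+67128490=193754990 · T[16,11]:11*1479478+12662650=28936908 · T[16,12]:12*106470+1479478=2757118 · T[16,13]:13*4550+106470=165620 · T[16,14]:14*105+4550=6020 · T[16,15]:15*1+105=120 · T[16,16]:16*0+1=1
B_16 = ΣS(16,k) = 1+32767+7141686+171798901+1096190550+2734926558+3281882604+2141764053+820784250+193754990+28936908+2757118+165620+6020+120+1 = 10480142147

10480142147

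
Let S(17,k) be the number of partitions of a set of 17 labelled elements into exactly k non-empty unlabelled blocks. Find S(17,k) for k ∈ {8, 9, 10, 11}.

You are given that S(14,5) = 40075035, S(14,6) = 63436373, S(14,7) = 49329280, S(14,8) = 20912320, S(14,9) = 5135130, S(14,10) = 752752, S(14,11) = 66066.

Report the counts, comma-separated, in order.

[15] T[15,6]:6*63436373+40075035=420693273 · T[15,7]:7*49329280+63436373=408741333 · T[15,8]:8*20912320+49329280=216627840 · T[15,9]:9*5135130+20912320=67128490 · T[15,10]:10*752752+5135130=12662650 · T[15,11]:11*66066+752752=1479478
[16] T[16,7]:7*408741333+420693273=3281882604 · T[16,8]:8*216627840+408741333=2141764053 · T[16,9]:9*67128490+216627840=820784250 · T[16,10]:10*12662650+67128490=193754990 · T[16,11]:11*1479478+12662650=28936908
[17] T[17,8]:8*2141764053+3281882604=20415995028 · T[17,9]:9*820784250+2141764053=9528822303 · T[17,10]:10*193754990+820784250=2758334150 · T[17,11]:11*28936908+193754990=512060978
Read S(17,8) = 20415995028, S(17,9) = 9528822303, S(17,10) = 2758334150, S(17,11) = 512060978.

20415995028, 9528822303, 2758334150, 512060978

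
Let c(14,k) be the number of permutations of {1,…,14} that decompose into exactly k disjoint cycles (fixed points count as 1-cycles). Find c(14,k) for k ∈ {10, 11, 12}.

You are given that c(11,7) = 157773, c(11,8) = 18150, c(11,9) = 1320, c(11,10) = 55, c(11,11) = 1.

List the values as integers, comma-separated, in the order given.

1474473, 91091, 3731

i=12: T(12,8)=157773+11·18150=357423 | T(12,9)=18150+11·1320=32670 | T(12,10)=1320+11·55=1925 | T(12,11)=55+11·1=66 | T(12,12)=1+11·0=1
i=13: T(13,9)=357423+12·32670=749463 | T(13,10)=32670+12·1925=55770 | T(13,11)=1925+12·66=2717 | T(13,12)=66+12·1=78
i=14: T(14,10)=749463+13·55770=1474473 | T(14,11)=55770+13·2717=91091 | T(14,12)=2717+13·78=3731
Read c(14,10) = 1474473, c(14,11) = 91091, c(14,12) = 3731.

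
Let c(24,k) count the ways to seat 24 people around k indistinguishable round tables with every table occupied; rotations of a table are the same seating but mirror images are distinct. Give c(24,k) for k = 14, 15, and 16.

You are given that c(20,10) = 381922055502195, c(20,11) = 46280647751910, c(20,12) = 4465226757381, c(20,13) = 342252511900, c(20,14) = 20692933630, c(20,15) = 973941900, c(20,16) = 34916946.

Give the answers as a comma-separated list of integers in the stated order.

34701806448704206, 2406046038644556, 137272511800831

@21  (21,11):46280647751910·20+381922055502195→1307535010540395, (21,12):4465226757381·20+46280647751910→135585182899530, (21,13):342252511900·20+4465226757381→11310276995381, (21,14):20692933630·20+342252511900→756111184500, (21,15):973941900·20+20692933630→40171771630, (21,16):34916946·20+973941900→1672280820
@22  (22,12):135585182899530·21+1307535010540395→4154823851430525, (22,13):11310276995381·21+135585182899530→373100999802531, (22,14):756111184500·21+11310276995381→27188611869881, (22,15):40171771630·21+756111184500→1599718388730, (22,16):1672280820·21+40171771630→75289668850
@23  (23,13):373100999802531·22+4154823851430525→12363045847086207, (23,14):27188611869881·22+373100999802531→971250460939913, (23,15):1599718388730·22+27188611869881→62382416421941, (23,16):75289668850·22+1599718388730→3256091103430
@24  (24,14):971250460939913·23+12363045847086207→34701806448704206, (24,15):62382416421941·23+971250460939913→2406046038644556, (24,16):3256091103430·23+62382416421941→137272511800831
Read c(24,14) = 34701806448704206, c(24,15) = 2406046038644556, c(24,16) = 137272511800831.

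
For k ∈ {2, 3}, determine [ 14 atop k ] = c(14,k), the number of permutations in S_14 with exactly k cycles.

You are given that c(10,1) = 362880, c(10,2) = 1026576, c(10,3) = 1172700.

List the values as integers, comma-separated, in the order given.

r11: T_11,1=10×362880+0=3628800; T_11,2=10×1026576+362880=10628640; T_11,3=10×1172700+1026576=12753576
r12: T_12,1=11×3628800+0=39916800; T_12,2=11×10628640+3628800=120543840; T_12,3=11×12753576+10628640=150917976
r13: T_13,1=12×39916800+0=479001600; T_13,2=12×120543840+39916800=1486442880; T_13,3=12×150917976+120543840=1931559552
r14: T_14,2=13×1486442880+479001600=19802759040; T_14,3=13×1931559552+1486442880=26596717056
Read c(14,2) = 19802759040, c(14,3) = 26596717056.

19802759040, 26596717056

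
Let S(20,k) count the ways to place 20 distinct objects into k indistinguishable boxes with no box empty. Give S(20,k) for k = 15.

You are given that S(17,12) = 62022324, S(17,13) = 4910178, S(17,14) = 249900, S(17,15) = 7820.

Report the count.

452329200

row 18: T[18][13]=13·4910178+62022324=125854638  T[18][14]=14·249900+4910178=8408778  T[18][15]=15·7820+249900=367200
row 19: T[19][14]=14·8408778+125854638=243577530  T[19][15]=15·367200+8408778=13916778
row 20: T[20][15]=15·13916778+243577530=452329200
Read S(20,15) = 452329200.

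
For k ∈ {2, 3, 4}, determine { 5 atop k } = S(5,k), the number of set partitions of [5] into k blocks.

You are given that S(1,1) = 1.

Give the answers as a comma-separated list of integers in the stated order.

15, 25, 10

i=2: T(2,1)=0+1·1=1 | T(2,2)=1+2·0=1
i=3: T(3,1)=0+1·1=1 | T(3,2)=1+2·1=3 | T(3,3)=1+3·0=1
i=4: T(4,1)=0+1·1=1 | T(4,2)=1+2·3=7 | T(4,3)=3+3·1=6 | T(4,4)=1+4·0=1
i=5: T(5,2)=1+2·7=15 | T(5,3)=7+3·6=25 | T(5,4)=6+4·1=10
Read S(5,2) = 15, S(5,3) = 25, S(5,4) = 10.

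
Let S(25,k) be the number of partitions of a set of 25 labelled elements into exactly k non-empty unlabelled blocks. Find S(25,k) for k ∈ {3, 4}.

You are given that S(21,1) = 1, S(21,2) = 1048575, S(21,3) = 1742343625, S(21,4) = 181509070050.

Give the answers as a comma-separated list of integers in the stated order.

r22: T_22,1=1×1+0=1; T_22,2=2×1048575+1=2097151; T_22,3=3×1742343625+1048575=5228079450; T_22,4=4×181509070050+1742343625=727778623825
r23: T_23,1=1×1+0=1; T_23,2=2×2097151+1=4194303; T_23,3=3×5228079450+2097151=15686335501; T_23,4=4×727778623825+5228079450=2916342574750
r24: T_24,2=2×4194303+1=8388607; T_24,3=3×15686335501+4194303=47063200806; T_24,4=4×2916342574750+15686335501=11681056634501
r25: T_25,3=3×47063200806+8388607=141197991025; T_25,4=4×11681056634501+47063200806=46771289738810
Read S(25,3) = 141197991025, S(25,4) = 46771289738810.

141197991025, 46771289738810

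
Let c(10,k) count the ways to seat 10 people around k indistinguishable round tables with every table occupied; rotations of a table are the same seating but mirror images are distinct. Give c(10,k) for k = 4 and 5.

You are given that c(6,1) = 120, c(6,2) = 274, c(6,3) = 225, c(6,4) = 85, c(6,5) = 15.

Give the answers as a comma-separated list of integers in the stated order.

723680, 269325

@7  (7,1):120·6+0→720, (7,2):274·6+120→1764, (7,3):225·6+274→1624, (7,4):85·6+225→735, (7,5):15·6+85→175
@8  (8,2):1764·7+720→13068, (8,3):1624·7+1764→13132, (8,4):735·7+1624→6769, (8,5):175·7+735→1960
@9  (9,3):13132·8+13068→118124, (9,4):6769·8+13132→67284, (9,5):1960·8+6769→22449
@10  (10,4):67284·9+118124→723680, (10,5):22449·9+67284→269325
Read c(10,4) = 723680, c(10,5) = 269325.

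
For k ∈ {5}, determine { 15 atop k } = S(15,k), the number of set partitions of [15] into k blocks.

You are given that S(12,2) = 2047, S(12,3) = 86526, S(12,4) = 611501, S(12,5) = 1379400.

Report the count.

210766920

i=13: T(13,3)=2047+3·86526=261625 | T(13,4)=86526+4·611501=2532530 | T(13,5)=611501+5·1379400=7508501
i=14: T(14,4)=261625+4·2532530=10391745 | T(14,5)=2532530+5·7508501=40075035
i=15: T(15,5)=10391745+5·40075035=210766920
Read S(15,5) = 210766920.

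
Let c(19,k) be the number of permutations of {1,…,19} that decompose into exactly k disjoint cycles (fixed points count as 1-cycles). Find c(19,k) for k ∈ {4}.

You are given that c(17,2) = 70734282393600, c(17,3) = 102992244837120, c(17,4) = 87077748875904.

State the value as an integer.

30321254007719424

@18  (18,3):102992244837120·17+70734282393600→1821602444624640, (18,4):87077748875904·17+102992244837120→1583313975727488
@19  (19,4):1583313975727488·18+1821602444624640→30321254007719424
Read c(19,4) = 30321254007719424.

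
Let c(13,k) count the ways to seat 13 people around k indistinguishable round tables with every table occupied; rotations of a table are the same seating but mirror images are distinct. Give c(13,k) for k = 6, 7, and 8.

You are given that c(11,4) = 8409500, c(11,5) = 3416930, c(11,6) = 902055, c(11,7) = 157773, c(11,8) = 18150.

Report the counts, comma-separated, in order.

[12] T[12,5]:11*3416930+8409500=45995730 · T[12,6]:11*902055+3416930=13339535 · T[12,7]:11*157773+902055=2637558 · T[12,8]:11*18150+157773=357423
[13] T[13,6]:12*13339535+45995730=206070150 · T[13,7]:12*2637558+13339535=44990231 · T[13,8]:12*357423+2637558=6926634
Read c(13,6) = 206070150, c(13,7) = 44990231, c(13,8) = 6926634.

206070150, 44990231, 6926634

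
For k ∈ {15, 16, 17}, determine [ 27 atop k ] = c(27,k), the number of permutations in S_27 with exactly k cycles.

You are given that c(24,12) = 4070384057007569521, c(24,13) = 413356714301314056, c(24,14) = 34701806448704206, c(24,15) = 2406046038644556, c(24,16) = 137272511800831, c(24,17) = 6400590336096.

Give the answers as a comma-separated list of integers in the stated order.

137637641117332879365, 9666373658466991050, 572253155704900800

r25: T_25,13=24×413356714301314056+4070384057007569521=13990945200239106865; T_25,14=24×34701806448704206+413356714301314056=1246200069070215000; T_25,15=24×2406046038644556+34701806448704206=92446911376173550; T_25,16=24×137272511800831+2406046038644556=5700586321864500; T_25,17=24×6400590336096+137272511800831=290886679867135
r26: T_26,14=25×1246200069070215000+13990945200239106865=45145946926994481865; T_26,15=25×92446911376173550+1246200069070215000=3557372853474553750; T_26,16=25×5700586321864500+92446911376173550=234961569422786050; T_26,17=25×290886679867135+5700586321864500=12972753318542875
r27: T_27,15=26×3557372853474553750+45145946926994481865=137637641117332879365; T_27,16=26×234961569422786050+3557372853474553750=9666373658466991050; T_27,17=26×12972753318542875+234961569422786050=572253155704900800
Read c(27,15) = 137637641117332879365, c(27,16) = 9666373658466991050, c(27,17) = 572253155704900800.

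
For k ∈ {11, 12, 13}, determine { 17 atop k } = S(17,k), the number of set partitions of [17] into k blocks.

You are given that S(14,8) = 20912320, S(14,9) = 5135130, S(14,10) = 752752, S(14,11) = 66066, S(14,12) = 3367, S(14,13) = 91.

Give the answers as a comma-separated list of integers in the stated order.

512060978, 62022324, 4910178

[15] T[15,9]:9*5135130+20912320=67128490 · T[15,10]:10*752752+5135130=12662650 · T[15,11]:11*66066+752752=1479478 · T[15,12]:12*3367+66066=106470 · T[15,13]:13*91+3367=4550
[16] T[16,10]:10*12662650+67128490=193754990 · T[16,11]:11*1479478+12662650=28936908 · T[16,12]:12*106470+1479478=2757118 · T[16,13]:13*4550+106470=165620
[17] T[17,11]:11*28936908+193754990=512060978 · T[17,12]:12*2757118+28936908=62022324 · T[17,13]:13*165620+2757118=4910178
Read S(17,11) = 512060978, S(17,12) = 62022324, S(17,13) = 4910178.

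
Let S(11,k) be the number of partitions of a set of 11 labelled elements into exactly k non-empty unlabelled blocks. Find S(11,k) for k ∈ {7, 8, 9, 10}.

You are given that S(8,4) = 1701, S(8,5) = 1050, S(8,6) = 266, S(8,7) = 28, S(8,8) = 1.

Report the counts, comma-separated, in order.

[9] T[9,5]:5*1050+1701=6951 · T[9,6]:6*266+1050=2646 · T[9,7]:7*28+266=462 · T[9,8]:8*1+28=36 · T[9,9]:9*0+1=1
[10] T[10,6]:6*2646+6951=22827 · T[10,7]:7*462+2646=5880 · T[10,8]:8*36+462=750 · T[10,9]:9*1+36=45 · T[10,10]:10*0+1=1
[11] T[11,7]:7*5880+22827=63987 · T[11,8]:8*750+5880=11880 · T[11,9]:9*45+750=1155 · T[11,10]:10*1+45=55
Read S(11,7) = 63987, S(11,8) = 11880, S(11,9) = 1155, S(11,10) = 55.

63987, 11880, 1155, 55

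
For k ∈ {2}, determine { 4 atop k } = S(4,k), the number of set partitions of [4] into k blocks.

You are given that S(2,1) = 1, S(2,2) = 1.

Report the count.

@3  (3,1):1·1+0→1, (3,2):1·2+1→3
@4  (4,2):3·2+1→7
Read S(4,2) = 7.

7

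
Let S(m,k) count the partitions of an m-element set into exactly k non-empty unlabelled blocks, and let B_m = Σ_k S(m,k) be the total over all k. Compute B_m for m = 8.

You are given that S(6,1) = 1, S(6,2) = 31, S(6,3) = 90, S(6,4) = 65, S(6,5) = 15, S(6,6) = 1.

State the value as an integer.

r7: T_7,1=1×1+0=1; T_7,2=2×31+1=63; T_7,3=3×90+31=301; T_7,4=4×65+90=350; T_7,5=5×15+65=140; T_7,6=6×1+15=21; T_7,7=7×0+1=1
r8: T_8,1=1×1+0=1; T_8,2=2×63+1=127; T_8,3=3×301+63=966; T_8,4=4×350+301=1701; T_8,5=5×140+350=1050; T_8,6=6×21+140=266; T_8,7=7×1+21=28; T_8,8=8×0+1=1
B_8 = ΣS(8,k) = 1+127+966+1701+1050+266+28+1 = 4140

4140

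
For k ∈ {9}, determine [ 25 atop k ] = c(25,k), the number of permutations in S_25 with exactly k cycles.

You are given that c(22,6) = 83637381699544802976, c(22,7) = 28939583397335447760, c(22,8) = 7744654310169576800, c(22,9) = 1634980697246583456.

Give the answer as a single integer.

34218695959407148992880

i=23: T(23,7)=83637381699544802976+22·28939583397335447760=720308216440924653696 | T(23,8)=28939583397335447760+22·7744654310169576800=199321978221066137360 | T(23,9)=7744654310169576800+22·1634980697246583456=43714229649594412832
i=24: T(24,8)=720308216440924653696+23·199321978221066137360=5304713715525445812976 | T(24,9)=199321978221066137360+23·43714229649594412832=1204749260161737632496
i=25: T(25,9)=5304713715525445812976+24·1204749260161737632496=34218695959407148992880
Read c(25,9) = 34218695959407148992880.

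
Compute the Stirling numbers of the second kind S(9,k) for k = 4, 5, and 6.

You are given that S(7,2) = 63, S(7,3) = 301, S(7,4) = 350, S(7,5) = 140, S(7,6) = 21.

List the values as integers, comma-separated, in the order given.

7770, 6951, 2646

[8] T[8,3]:3*301+63=966 · T[8,4]:4*350+301=1701 · T[8,5]:5*140+350=1050 · T[8,6]:6*21+140=266
[9] T[9,4]:4*1701+966=7770 · T[9,5]:5*1050+1701=6951 · T[9,6]:6*266+1050=2646
Read S(9,4) = 7770, S(9,5) = 6951, S(9,6) = 2646.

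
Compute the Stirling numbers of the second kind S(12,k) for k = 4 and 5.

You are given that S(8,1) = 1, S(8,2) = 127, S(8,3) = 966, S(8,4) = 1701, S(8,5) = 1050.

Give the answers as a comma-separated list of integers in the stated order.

611501, 1379400

row 9: T[9][1]=1·1+0=1  T[9][2]=2·127+1=255  T[9][3]=3·966+127=3025  T[9][4]=4·1701+966=7770  T[9][5]=5·1050+1701=6951
row 10: T[10][2]=2·255+1=511  T[10][3]=3·3025+255=9330  T[10][4]=4·7770+3025=34105  T[10][5]=5·6951+7770=42525
row 11: T[11][3]=3·9330+511=28501  T[11][4]=4·34105+9330=145750  T[11][5]=5·42525+34105=246730
row 12: T[12][4]=4·145750+28501=611501  T[12][5]=5·246730+145750=1379400
Read S(12,4) = 611501, S(12,5) = 1379400.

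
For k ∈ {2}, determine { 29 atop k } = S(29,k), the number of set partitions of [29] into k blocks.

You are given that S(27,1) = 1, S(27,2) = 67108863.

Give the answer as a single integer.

i=28: T(28,1)=0+1·1=1 | T(28,2)=1+2·67108863=134217727
i=29: T(29,2)=1+2·134217727=268435455
Read S(29,2) = 268435455.

268435455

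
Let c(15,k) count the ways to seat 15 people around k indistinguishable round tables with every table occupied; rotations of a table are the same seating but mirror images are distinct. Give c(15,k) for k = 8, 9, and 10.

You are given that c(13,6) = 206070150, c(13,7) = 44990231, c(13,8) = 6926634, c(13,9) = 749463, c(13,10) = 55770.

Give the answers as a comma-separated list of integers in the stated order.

row 14: T[14][7]=13·44990231+206070150=790943153  T[14][8]=13·6926634+44990231=135036473  T[14][9]=13·749463+6926634=16669653  T[14][10]=13·55770+749463=1474473
row 15: T[15][8]=14·135036473+790943153=2681453775  T[15][9]=14·16669653+135036473=368411615  T[15][10]=14·1474473+16669653=37312275
Read c(15,8) = 2681453775, c(15,9) = 368411615, c(15,10) = 37312275.

2681453775, 368411615, 37312275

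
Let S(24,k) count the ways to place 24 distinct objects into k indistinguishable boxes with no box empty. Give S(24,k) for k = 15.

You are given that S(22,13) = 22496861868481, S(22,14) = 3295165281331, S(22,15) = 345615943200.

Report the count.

i=23: T(23,14)=22496861868481+14·3295165281331=68629175807115 | T(23,15)=3295165281331+15·345615943200=8479404429331
i=24: T(24,15)=68629175807115+15·8479404429331=195820242247080
Read S(24,15) = 195820242247080.

195820242247080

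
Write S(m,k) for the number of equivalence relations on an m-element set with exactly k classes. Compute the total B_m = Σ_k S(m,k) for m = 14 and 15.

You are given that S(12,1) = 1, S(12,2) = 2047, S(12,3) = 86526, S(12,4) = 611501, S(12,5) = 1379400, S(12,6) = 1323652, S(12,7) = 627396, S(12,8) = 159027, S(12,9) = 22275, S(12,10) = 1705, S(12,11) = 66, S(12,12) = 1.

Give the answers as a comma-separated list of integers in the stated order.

190899322, 1382958545

@13  (13,1):1·1+0→1, (13,2):2047·2+1→4095, (13,3):86526·3+2047→261625, (13,4):611501·4+86526→2532530, (13,5):1379400·5+611501→7508501, (13,6):1323652·6+1379400→9321312, (13,7):627396·7+1323652→5715424, (13,8):159027·8+627396→1899612, (13,9):22275·9+159027→359502, (13,10):1705·10+22275→39325, (13,11):66·11+1705→2431, (13,12):1·12+66→78, (13,13):0·13+1→1
@14  (14,1):1·1+0→1, (14,2):4095·2+1→8191, (14,3):261625·3+4095→788970, (14,4):2532530·4+261625→10391745, (14,5):7508501·5+2532530→40075035, (14,6):9321312·6+7508501→63436373, (14,7):5715424·7+9321312→49329280, (14,8):1899612·8+5715424→20912320, (14,9):359502·9+1899612→5135130, (14,10):39325·10+359502→752752, (14,11):2431·11+39325→66066, (14,12):78·12+2431→3367, (14,13):1·13+78→91, (14,14):0·14+1→1
@15  (15,1):1·1+0→1, (15,2):8191·2+1→16383, (15,3):788970·3+8191→2375101, (15,4):10391745·4+788970→42355950, (15,5):40075035·5+10391745→210766920, (15,6):63436373·6+40075035→420693273, (15,7):49329280·7+63436373→408741333, (15,8):20912320·8+49329280→216627840, (15,9):5135130·9+20912320→67128490, (15,10):752752·10+5135130→12662650, (15,11):66066·11+752752→1479478, (15,12):3367·12+66066→106470, (15,13):91·13+3367→4550, (15,14):1·14+91→105, (15,15):0·15+1→1
B_14 = ΣS(14,k) = 1+8191+788970+10391745+40075035+63436373+49329280+20912320+5135130+752752+66066+3367+91+1 = 190899322
B_15 = ΣS(15,k) = 1+16383+2375101+42355950+210766920+420693273+408741333+216627840+67128490+12662650+1479478+106470+4550+105+1 = 1382958545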